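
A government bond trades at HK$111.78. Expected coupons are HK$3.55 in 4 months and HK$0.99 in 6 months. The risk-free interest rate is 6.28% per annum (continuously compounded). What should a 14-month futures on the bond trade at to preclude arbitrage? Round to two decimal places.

PV(coupons) I = 3.55·e^(−0.0628·4/12) + 0.99·e^(−0.0628·6/12)
I = 3.4765 + 0.9594 = 4.4359
F = (S − I)·e^(rT) = (111.78 − 4.4359) · e^(0.0628·14/12)
= 107.3441 · e^0.073267 = 107.3441 × 1.076018 = HK$115.50

HK$115.50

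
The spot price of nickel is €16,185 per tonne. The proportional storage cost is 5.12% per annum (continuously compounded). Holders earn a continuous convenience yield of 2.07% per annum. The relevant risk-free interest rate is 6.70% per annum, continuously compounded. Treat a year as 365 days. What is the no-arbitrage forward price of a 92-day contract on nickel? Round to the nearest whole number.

Net carry = r + u − y = 0.0670 + 0.0512 − 0.0207 = 0.0975
F = S·e^((r+u−y)T) = 16185 · e^(0.0975 × 92/365) = 16185 · e^0.024575
= 16185 × 1.024879 = €16,588 per tonne

€16,588 per tonne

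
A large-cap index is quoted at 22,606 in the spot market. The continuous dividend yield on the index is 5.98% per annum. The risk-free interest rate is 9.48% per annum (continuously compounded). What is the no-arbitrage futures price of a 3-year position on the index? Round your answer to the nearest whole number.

F = S·e^((r − q)T) = 22606 · e^((0.0948 − 0.0598) × 3)
= 22606 · e^0.105000 = 22606 × 1.110711
F = 25,109

25,109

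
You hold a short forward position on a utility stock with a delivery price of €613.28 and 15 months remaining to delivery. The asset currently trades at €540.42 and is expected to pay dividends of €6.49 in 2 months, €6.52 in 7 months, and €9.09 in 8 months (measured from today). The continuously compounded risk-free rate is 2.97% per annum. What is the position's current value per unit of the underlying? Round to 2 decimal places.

PV(remaining dividends) I = 6.49·e^(−0.0297·2/12) + 6.52·e^(−0.0297·7/12) + 9.09·e^(−0.0297·8/12) = 21.7778
Current forward F = (S − I)·e^(rT) = (540.42 − 21.7778)·e^(0.0297·15/12) = 518.6422 × 1.037823 = 538.2588
Value (long) = (F − K)·e^(−rT) = (538.2588 − 613.28) × 0.963556 = -72.2871
Short position value = −(long value) = €72.29

€72.29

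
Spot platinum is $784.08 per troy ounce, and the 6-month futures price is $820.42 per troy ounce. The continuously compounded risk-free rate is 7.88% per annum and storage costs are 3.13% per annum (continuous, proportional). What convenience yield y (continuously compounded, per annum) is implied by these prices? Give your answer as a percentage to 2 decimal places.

F = S·e^((r+u−y)T) ⇒ (r+u−y) = ln(F/S)/T
ln(820.42/784.08) = 0.045305; /T ⇒ 0.090610
y = r + u − ln(F/S)/T = 0.0788 + 0.0313 − 0.090610 = 0.019490
y = 1.95%

1.95%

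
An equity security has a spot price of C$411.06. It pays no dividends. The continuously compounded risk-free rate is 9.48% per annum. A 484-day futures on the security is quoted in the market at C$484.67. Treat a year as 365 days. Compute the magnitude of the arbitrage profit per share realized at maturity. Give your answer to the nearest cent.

C$18.55 per share

Fair futures: F* = S·e^(carry·T), with carry = r = 0.0948
F* = 411.06 · e^(0.0948 × 484/365) = 411.06 · e^0.125707 = 411.06 × 1.133950 = C$466.1215
Market C$484.67 > fair C$466.1215: forward overpriced → cash-and-carry (buy spot, short the forward).
At maturity, profit = |F_mkt − F*| = |484.67 − 466.1215| = C$18.55 per share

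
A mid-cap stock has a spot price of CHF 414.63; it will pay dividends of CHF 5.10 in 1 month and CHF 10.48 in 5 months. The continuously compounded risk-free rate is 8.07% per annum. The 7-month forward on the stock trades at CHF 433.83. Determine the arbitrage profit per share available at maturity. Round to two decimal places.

CHF 15.15 per share

PV(dividends) I = 5.10·e^(−0.0807·1/12) + 10.48·e^(−0.0807·5/12) = 15.1993
Fair forward F* = (S − I)·e^(rT) = (414.63 − 15.1993)·e^0.047075 = 399.4307 × 1.048201 = 418.6837
Market CHF 433.83 > fair 418.6837: forward overpriced → cash-and-carry (borrow at r, buy the stock and collect the dividends, short the forward).
Profit at T = |F_mkt − F*| = |433.83 − 418.6837| = CHF 15.15 per share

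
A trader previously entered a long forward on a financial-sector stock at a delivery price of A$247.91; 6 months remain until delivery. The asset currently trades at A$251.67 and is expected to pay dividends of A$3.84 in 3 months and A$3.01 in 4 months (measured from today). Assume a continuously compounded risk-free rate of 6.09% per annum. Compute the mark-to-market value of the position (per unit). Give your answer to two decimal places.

A$4.46

PV(remaining dividends) I = 3.84·e^(−0.0609·3/12) + 3.01·e^(−0.0609·4/12) = 6.7315
Current forward F = (S − I)·e^(rT) = (251.67 − 6.7315)·e^(0.0609·6/12) = 244.9385 × 1.030918 = 252.5115
Value (long) = (F − K)·e^(−rT) = (252.5115 − 247.91) × 0.970009 = 4.4635
Value = A$4.46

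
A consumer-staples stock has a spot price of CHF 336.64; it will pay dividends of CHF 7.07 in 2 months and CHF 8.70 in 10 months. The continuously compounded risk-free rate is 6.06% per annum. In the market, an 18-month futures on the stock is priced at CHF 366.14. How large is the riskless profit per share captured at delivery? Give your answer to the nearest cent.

PV(dividends) I = 7.07·e^(−0.0606·2/12) + 8.70·e^(−0.0606·10/12) = 15.2705
Fair futures F* = (S − I)·e^(rT) = (336.64 − 15.2705)·e^0.090900 = 321.3695 × 1.095159 = 351.9507
Market CHF 366.14 > fair 351.9507: forward overpriced → cash-and-carry (borrow at r, buy the stock and collect the dividends, short the forward).
Profit at T = |F_mkt − F*| = |366.14 − 351.9507| = CHF 14.19 per share

CHF 14.19 per share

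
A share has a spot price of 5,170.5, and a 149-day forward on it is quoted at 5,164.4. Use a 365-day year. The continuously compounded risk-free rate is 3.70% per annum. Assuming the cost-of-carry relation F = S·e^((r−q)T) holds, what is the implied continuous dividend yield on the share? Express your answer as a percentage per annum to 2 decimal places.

3.99%

From F = S·e^((r−q)T): (r − q) = ln(F/S)/T
ln(5164.4/5170.5) = ln(0.998820) = -0.001181
(r − q) = -0.001181 / (149/365) = -0.002893
q = r − ln(F/S)/T = 0.0370 + 0.002893 = 0.039893
q = 3.99%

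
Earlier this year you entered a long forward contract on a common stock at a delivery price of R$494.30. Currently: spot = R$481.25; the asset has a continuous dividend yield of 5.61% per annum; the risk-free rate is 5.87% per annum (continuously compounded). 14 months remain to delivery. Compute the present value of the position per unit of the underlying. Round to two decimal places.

Current fair forward for the remaining 14 months: F = S·e^((r − q)·T), (r − q) = 0.0587 − 0.0561 = 0.0026
F = 481.25 · e^(0.0026 × 14/12) = 481.25 × 1.003038 = 482.7120
Value of long forward = (F − K)·e^(−rT) = (482.7120 − 494.30) · e^(−0.0587·14/12)
= -11.5880 × 0.933809 = -10.82

-R$10.82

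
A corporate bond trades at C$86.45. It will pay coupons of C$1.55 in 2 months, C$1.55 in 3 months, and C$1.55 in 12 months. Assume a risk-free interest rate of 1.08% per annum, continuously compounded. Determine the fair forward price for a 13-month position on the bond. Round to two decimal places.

PV(coupons) I = 1.55·e^(−0.0108·2/12) + 1.55·e^(−0.0108·3/12) + 1.55·e^(−0.0108·12/12)
I = 1.5472 + 1.5458 + 1.5334 = 4.6264
F = (S − I)·e^(rT) = (86.45 − 4.6264) · e^(0.0108·13/12)
= 81.8236 · e^0.011700 = 81.8236 × 1.011769 = C$82.79

C$82.79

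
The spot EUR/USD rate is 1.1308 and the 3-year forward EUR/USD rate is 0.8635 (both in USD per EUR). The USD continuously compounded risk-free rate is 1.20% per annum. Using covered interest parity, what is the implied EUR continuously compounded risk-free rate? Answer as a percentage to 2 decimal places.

10.19%

F = S·e^((r_USD − r_EUR)T) ⇒ r_EUR = r_USD − ln(F/S)/T
ln(0.8635/1.1308) = -0.269687; /(3) = -0.089896
r_EUR = 0.0120 + 0.089896 = 0.101896
r_EUR = 10.19%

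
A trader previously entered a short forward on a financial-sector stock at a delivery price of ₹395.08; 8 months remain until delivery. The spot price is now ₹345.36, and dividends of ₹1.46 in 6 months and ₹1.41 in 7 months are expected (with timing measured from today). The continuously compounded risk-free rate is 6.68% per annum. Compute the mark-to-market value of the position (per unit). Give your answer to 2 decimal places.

₹35.28

PV(remaining dividends) I = 1.46·e^(−0.0668·6/12) + 1.41·e^(−0.0668·7/12) = 2.7682
Current forward F = (S − I)·e^(rT) = (345.36 − 2.7682)·e^(0.0668·8/12) = 342.5918 × 1.045540 = 358.1934
Value (long) = (F − K)·e^(−rT) = (358.1934 − 395.08) × 0.956444 = -35.2800
Short position value = −(long value) = ₹35.28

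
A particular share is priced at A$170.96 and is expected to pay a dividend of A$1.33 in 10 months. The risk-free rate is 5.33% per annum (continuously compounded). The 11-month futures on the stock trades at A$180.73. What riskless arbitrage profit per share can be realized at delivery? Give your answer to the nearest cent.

A$2.55 per share

PV(dividends) I = 1.33·e^(−0.0533·10/12) = 1.2722
Fair futures F* = (S − I)·e^(rT) = (170.96 − 1.2722)·e^0.048858 = 169.6878 × 1.050071 = 178.1842
Market A$180.73 > fair 178.1842: forward overpriced → cash-and-carry (borrow at r, buy the stock and collect the dividends, short the forward).
Profit at T = |F_mkt − F*| = |180.73 − 178.1842| = A$2.55 per share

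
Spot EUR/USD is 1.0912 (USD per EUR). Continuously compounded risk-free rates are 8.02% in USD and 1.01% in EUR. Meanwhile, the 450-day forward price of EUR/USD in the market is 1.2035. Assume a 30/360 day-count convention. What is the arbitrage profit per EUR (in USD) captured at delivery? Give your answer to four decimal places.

0.0124 per EUR (in USD)

Fair forward: F* = S·e^(carry·T), with carry = (r_USD − r_EUR) = 0.0802 − 0.0101 = 0.0701
F* = 1.0912 · e^(0.0701 × 450/360) = 1.0912 · e^0.087625 = 1.0912 × 1.091579 = 1.1911
Market 1.2035 > fair 1.1911: forward overpriced → cash-and-carry (buy spot, short the forward).
At maturity, profit = |F_mkt − F*| = |1.2035 − 1.1911| = 0.0124 per EUR (in USD)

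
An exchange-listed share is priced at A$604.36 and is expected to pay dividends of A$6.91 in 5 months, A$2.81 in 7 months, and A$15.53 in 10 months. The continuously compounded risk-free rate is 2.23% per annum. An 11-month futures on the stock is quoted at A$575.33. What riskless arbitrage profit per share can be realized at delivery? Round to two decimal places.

A$16.13 per share

PV(dividends) I = 6.91·e^(−0.0223·5/12) + 2.81·e^(−0.0223·7/12) + 15.53·e^(−0.0223·10/12) = 24.8638
Fair futures F* = (S − I)·e^(rT) = (604.36 − 24.8638)·e^0.020442 = 579.4962 × 1.020652 = 591.4640
Market A$575.33 < fair 591.4640: forward underpriced → reverse cash-and-carry (short the stock, invest proceeds at r, pay the dividends, go long the forward).
Profit at T = |F_mkt − F*| = |575.33 − 591.4640| = A$16.13 per share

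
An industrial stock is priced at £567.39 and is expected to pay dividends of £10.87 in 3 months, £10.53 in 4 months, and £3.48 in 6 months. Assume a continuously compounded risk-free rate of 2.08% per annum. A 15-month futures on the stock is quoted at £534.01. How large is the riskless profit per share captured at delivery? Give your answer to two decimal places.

£22.96 per share

PV(dividends) I = 10.87·e^(−0.0208·3/12) + 10.53·e^(−0.0208·4/12) + 3.48·e^(−0.0208·6/12) = 24.7149
Fair futures F* = (S − I)·e^(rT) = (567.39 − 24.7149)·e^0.026000 = 542.6751 × 1.026341 = 556.9697
Market £534.01 < fair 556.9697: forward underpriced → reverse cash-and-carry (short the stock, invest proceeds at r, pay the dividends, go long the forward).
Profit at T = |F_mkt − F*| = |534.01 − 556.9697| = £22.96 per share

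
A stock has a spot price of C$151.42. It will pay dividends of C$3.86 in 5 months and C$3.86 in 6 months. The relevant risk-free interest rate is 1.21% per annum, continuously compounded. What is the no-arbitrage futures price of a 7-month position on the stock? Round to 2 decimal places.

PV(dividends) I = 3.86·e^(−0.0121·5/12) + 3.86·e^(−0.0121·6/12)
I = 3.8406 + 3.8367 = 7.6773
F = (S − I)·e^(rT) = (151.42 − 7.6773) · e^(0.0121·7/12)
= 143.7427 · e^0.007058 = 143.7427 × 1.007083 = C$144.76

C$144.76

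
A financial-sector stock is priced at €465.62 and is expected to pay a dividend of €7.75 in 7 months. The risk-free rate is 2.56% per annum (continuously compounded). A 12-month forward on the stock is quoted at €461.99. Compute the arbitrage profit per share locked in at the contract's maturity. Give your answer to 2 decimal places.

PV(dividends) I = 7.75·e^(−0.0256·7/12) = 7.6351
Fair forward F* = (S − I)·e^(rT) = (465.62 − 7.6351)·e^0.025600 = 457.9849 × 1.025930 = 469.8604
Market €461.99 < fair 469.8604: forward underpriced → reverse cash-and-carry (short the stock, invest proceeds at r, pay the dividends, go long the forward).
Profit at T = |F_mkt − F*| = |461.99 − 469.8604| = €7.87 per share

€7.87 per share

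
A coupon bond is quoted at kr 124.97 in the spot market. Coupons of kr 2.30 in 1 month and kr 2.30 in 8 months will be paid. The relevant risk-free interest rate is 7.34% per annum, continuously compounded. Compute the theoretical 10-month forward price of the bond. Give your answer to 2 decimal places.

PV(coupons) I = 2.30·e^(−0.0734·1/12) + 2.30·e^(−0.0734·8/12)
I = 2.2860 + 2.1902 = 4.4762
F = (S − I)·e^(rT) = (124.97 − 4.4762) · e^(0.0734·10/12)
= 120.4938 · e^0.061167 = 120.4938 × 1.063076 = kr 128.09

kr 128.09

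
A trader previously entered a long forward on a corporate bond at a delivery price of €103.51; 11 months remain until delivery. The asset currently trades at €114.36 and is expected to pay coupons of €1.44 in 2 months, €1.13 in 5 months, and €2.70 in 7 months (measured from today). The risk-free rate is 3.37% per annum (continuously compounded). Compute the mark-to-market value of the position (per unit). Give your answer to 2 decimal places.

€8.81

PV(remaining coupons) I = 1.44·e^(−0.0337·2/12) + 1.13·e^(−0.0337·5/12) + 2.70·e^(−0.0337·7/12) = 5.1936
Current forward F = (S − I)·e^(rT) = (114.36 − 5.1936)·e^(0.0337·11/12) = 109.1664 × 1.031374 = 112.5914
Value (long) = (F − K)·e^(−rT) = (112.5914 − 103.51) × 0.969581 = 8.8052
Value = €8.81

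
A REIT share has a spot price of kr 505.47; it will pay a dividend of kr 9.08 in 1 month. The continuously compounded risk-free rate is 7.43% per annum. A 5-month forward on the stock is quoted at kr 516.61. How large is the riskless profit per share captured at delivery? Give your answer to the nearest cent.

kr 4.55 per share

PV(dividends) I = 9.08·e^(−0.0743·1/12) = 9.0240
Fair forward F* = (S − I)·e^(rT) = (505.47 − 9.0240)·e^0.030958 = 496.4460 × 1.031442 = 512.0553
Market kr 516.61 > fair 512.0553: forward overpriced → cash-and-carry (borrow at r, buy the stock and collect the dividends, short the forward).
Profit at T = |F_mkt − F*| = |516.61 − 512.0553| = kr 4.55 per share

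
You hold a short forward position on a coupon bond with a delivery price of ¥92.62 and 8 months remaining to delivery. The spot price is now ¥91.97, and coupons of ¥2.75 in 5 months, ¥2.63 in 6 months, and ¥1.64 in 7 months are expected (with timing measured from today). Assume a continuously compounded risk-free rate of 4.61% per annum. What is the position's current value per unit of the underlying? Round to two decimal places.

¥4.71

PV(remaining coupons) I = 2.75·e^(−0.0461·5/12) + 2.63·e^(−0.0461·6/12) + 1.64·e^(−0.0461·7/12) = 6.8642
Current forward F = (S − I)·e^(rT) = (91.97 − 6.8642)·e^(0.0461·8/12) = 85.1058 × 1.031210 = 87.7620
Value (long) = (F − K)·e^(−rT) = (87.7620 − 92.62) × 0.969734 = -4.7110
Short position value = −(long value) = ¥4.71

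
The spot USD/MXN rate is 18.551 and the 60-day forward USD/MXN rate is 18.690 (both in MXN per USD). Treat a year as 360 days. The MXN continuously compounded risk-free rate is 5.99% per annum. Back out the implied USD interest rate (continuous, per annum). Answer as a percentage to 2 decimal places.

1.51%

F = S·e^((r_MXN − r_USD)T) ⇒ r_USD = r_MXN − ln(F/S)/T
ln(18.690/18.551) = 0.007465; /(60/360) = 0.044790
r_USD = 0.0599 − 0.044790 = 0.015110
r_USD = 1.51%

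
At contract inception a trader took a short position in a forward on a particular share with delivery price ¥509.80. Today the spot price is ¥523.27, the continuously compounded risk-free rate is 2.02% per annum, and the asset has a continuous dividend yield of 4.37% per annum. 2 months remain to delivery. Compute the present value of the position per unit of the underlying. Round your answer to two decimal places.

Current fair forward for the remaining 2 months: F = S·e^((r − q)·T), (r − q) = 0.0202 − 0.0437 = -0.0235
F = 523.27 · e^(-0.0235 × 2/12) = 523.27 × 0.996091 = 521.2245
Value of long forward = (F − K)·e^(−rT) = (521.2245 − 509.80) · e^(−0.0202·2/12)
= 11.4245 × 0.996639 = 11.39
Short position value = −(long value) = -¥11.39

-¥11.39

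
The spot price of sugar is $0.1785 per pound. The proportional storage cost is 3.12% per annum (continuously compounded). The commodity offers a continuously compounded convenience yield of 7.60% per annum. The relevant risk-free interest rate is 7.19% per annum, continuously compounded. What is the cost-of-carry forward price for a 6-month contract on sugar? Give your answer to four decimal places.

Net carry = r + u − y = 0.0719 + 0.0312 − 0.0760 = 0.0271
F = S·e^((r+u−y)T) = 0.1785 · e^(0.0271 × 6/12) = 0.1785 · e^0.013550
= 0.1785 × 1.013642 = $0.1809 per pound

$0.1809 per pound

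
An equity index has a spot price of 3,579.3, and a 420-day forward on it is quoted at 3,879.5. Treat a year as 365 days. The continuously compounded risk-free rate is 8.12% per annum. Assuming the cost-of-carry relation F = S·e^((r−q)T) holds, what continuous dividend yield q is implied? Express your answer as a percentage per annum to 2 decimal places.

1.12%

From F = S·e^((r−q)T): (r − q) = ln(F/S)/T
ln(3879.5/3579.3) = ln(1.083871) = 0.080539
(r − q) = 0.080539 / (420/365) = 0.069992
q = r − ln(F/S)/T = 0.0812 − 0.069992 = 0.011208
q = 1.12%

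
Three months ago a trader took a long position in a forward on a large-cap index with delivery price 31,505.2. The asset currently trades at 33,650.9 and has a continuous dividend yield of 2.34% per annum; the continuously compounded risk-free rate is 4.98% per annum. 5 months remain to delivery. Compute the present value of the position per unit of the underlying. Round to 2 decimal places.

Current fair forward for the remaining 5 months: F = S·e^((r − q)·T), (r − q) = 0.0498 − 0.0234 = 0.0264
F = 33650.9 · e^(0.0264 × 5/12) = 33650.9 × 1.01106072 = 34023.1032
Value of long forward = (F − K)·e^(−rT) = (34023.1032 − 31505.2) · e^(−0.0498·5/12)
= 2517.9032 × 0.97946380 = 2466.20

2466.20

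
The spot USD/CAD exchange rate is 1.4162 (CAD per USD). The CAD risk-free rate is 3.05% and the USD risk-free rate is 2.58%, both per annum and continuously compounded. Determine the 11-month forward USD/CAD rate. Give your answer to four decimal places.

1.4223

F = S·e^((r_CAD − r_USD)T) = 1.4162 · e^((0.0305 − 0.0258) × 11/12)
= 1.4162 · e^0.004308 = 1.4162 × 1.004317
F = 1.4223 CAD per USD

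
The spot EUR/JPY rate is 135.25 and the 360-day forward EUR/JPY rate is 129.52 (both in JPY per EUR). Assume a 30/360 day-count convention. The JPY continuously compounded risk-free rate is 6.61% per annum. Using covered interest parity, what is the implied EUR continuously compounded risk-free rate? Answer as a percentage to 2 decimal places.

10.94%

F = S·e^((r_JPY − r_EUR)T) ⇒ r_EUR = r_JPY − ln(F/S)/T
ln(129.52/135.25) = -0.043290; /(360/360) = -0.043290
r_EUR = 0.0661 + 0.043290 = 0.109390
r_EUR = 10.94%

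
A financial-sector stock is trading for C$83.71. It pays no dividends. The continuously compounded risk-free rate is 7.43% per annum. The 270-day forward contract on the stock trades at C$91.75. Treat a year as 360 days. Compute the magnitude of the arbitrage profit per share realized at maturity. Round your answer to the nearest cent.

Fair forward: F* = S·e^(carry·T), with carry = r = 0.0743
F* = 83.71 · e^(0.0743 × 270/360) = 83.71 · e^0.055725 = 83.71 × 1.057307 = C$88.5072
Market C$91.75 > fair C$88.5072: forward overpriced → cash-and-carry (buy spot, short the forward).
At maturity, profit = |F_mkt − F*| = |91.75 − 88.5072| = C$3.24 per share

C$3.24 per share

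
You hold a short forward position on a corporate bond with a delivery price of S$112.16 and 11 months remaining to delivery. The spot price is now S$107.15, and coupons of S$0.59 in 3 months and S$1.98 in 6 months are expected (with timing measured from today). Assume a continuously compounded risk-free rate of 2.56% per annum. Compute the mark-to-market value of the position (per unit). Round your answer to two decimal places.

S$4.95

PV(remaining coupons) I = 0.59·e^(−0.0256·3/12) + 1.98·e^(−0.0256·6/12) = 2.5411
Current forward F = (S − I)·e^(rT) = (107.15 − 2.5411)·e^(0.0256·11/12) = 104.6089 × 1.023744 = 107.0927
Value (long) = (F − K)·e^(−rT) = (107.0927 − 112.16) × 0.976807 = -4.9498
Short position value = −(long value) = S$4.95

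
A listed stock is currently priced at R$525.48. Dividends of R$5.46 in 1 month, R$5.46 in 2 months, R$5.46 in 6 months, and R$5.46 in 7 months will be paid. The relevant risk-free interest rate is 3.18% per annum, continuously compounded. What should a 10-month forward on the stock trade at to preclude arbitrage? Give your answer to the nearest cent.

PV(dividends) I = 5.46·e^(−0.0318·1/12) + 5.46·e^(−0.0318·2/12) + 5.46·e^(−0.0318·6/12) + 5.46·e^(−0.0318·7/12)
I = 5.4456 + 5.4311 + 5.3739 + 5.3597 = 21.6103
F = (S − I)·e^(rT) = (525.48 − 21.6103) · e^(0.0318·10/12)
= 503.8697 · e^0.026500 = 503.8697 × 1.026854 = R$517.40

R$517.40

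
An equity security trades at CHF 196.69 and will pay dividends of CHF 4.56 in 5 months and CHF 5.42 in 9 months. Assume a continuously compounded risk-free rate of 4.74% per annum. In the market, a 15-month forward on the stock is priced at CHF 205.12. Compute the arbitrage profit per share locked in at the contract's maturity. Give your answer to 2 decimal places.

CHF 6.72 per share

PV(dividends) I = 4.56·e^(−0.0474·5/12) + 5.42·e^(−0.0474·9/12) = 9.7015
Fair forward F* = (S − I)·e^(rT) = (196.69 − 9.7015)·e^0.059250 = 186.9885 × 1.061040 = 198.4023
Market CHF 205.12 > fair 198.4023: forward overpriced → cash-and-carry (borrow at r, buy the stock and collect the dividends, short the forward).
Profit at T = |F_mkt − F*| = |205.12 − 198.4023| = CHF 6.72 per share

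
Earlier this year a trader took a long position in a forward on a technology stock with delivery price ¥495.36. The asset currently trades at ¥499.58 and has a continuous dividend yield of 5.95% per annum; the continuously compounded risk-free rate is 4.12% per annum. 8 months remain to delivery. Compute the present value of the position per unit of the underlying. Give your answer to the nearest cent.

Current fair forward for the remaining 8 months: F = S·e^((r − q)·T), (r − q) = 0.0412 − 0.0595 = -0.0183
F = 499.58 · e^(-0.0183 × 8/12) = 499.58 × 0.987874 = 493.5221
Value of long forward = (F − K)·e^(−rT) = (493.5221 − 495.36) · e^(−0.0412·8/12)
= -1.8379 × 0.972907 = -1.79

-¥1.79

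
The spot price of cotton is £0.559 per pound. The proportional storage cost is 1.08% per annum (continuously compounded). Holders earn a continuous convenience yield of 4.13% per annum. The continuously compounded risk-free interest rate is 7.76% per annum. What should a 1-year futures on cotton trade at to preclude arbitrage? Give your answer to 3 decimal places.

£0.586 per pound

Net carry = r + u − y = 0.0776 + 0.0108 − 0.0413 = 0.0471
F = S·e^((r+u−y)T) = 0.559 · e^(0.0471 × 12/12) = 0.559 · e^0.047100
= 0.559 × 1.048227 = £0.586 per pound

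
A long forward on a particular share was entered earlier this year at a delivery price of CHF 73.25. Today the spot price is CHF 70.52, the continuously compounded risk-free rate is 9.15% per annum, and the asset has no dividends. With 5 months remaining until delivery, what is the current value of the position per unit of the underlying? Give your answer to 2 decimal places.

CHF 0.01

Current fair forward for the remaining 5 months: F = S·e^(r·T), r = 0.0915
F = 70.52 · e^(0.0915 × 5/12) = 70.52 × 1.038861 = 73.2605
Value of long forward = (F − K)·e^(−rT) = (73.2605 − 73.25) · e^(−0.0915·5/12)
= 0.0105 × 0.962593 = 0.01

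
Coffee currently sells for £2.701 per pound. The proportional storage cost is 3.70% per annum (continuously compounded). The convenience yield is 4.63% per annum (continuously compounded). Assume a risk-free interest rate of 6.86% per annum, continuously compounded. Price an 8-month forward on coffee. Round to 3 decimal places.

Net carry = r + u − y = 0.0686 + 0.0370 − 0.0463 = 0.0593
F = S·e^((r+u−y)T) = 2.701 · e^(0.0593 × 8/12) = 2.701 · e^0.039533
= 2.701 × 1.040325 = £2.810 per pound

£2.810 per pound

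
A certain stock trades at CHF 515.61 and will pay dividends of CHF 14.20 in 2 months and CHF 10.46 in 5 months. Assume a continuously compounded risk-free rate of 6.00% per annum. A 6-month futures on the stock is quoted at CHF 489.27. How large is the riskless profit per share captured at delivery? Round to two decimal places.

PV(dividends) I = 14.20·e^(−0.0600·2/12) + 10.46·e^(−0.0600·5/12) = 24.2604
Fair futures F* = (S − I)·e^(rT) = (515.61 − 24.2604)·e^0.030000 = 491.3496 × 1.030455 = 506.3137
Market CHF 489.27 < fair 506.3137: forward underpriced → reverse cash-and-carry (short the stock, invest proceeds at r, pay the dividends, go long the forward).
Profit at T = |F_mkt − F*| = |489.27 − 506.3137| = CHF 17.04 per share

CHF 17.04 per share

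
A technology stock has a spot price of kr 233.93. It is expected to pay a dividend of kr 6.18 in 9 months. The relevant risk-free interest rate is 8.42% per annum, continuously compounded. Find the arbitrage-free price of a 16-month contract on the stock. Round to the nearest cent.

PV(dividends) I = 6.18·e^(−0.0842·9/12)
I = 5.8018
F = (S − I)·e^(rT) = (233.93 − 5.8018) · e^(0.0842·16/12)
= 228.1282 · e^0.112267 = 228.1282 × 1.118812 = kr 255.23

kr 255.23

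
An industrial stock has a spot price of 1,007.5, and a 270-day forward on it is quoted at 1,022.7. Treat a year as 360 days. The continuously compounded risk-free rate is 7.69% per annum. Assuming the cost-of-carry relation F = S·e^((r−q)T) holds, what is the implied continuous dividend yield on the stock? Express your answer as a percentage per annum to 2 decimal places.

From F = S·e^((r−q)T): (r − q) = ln(F/S)/T
ln(1022.7/1007.5) = ln(1.015087) = 0.014974
(r − q) = 0.014974 / (270/360) = 0.019965
q = r − ln(F/S)/T = 0.0769 − 0.019965 = 0.056935
q = 5.69%

5.69%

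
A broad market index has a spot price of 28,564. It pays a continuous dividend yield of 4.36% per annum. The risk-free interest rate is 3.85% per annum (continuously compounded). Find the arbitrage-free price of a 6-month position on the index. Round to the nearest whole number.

F = S·e^((r − q)T) = 28564 · e^((0.0385 − 0.0436) × 6/12)
= 28564 · e^-0.002550 = 28564 × 0.997453
F = 28,491

28,491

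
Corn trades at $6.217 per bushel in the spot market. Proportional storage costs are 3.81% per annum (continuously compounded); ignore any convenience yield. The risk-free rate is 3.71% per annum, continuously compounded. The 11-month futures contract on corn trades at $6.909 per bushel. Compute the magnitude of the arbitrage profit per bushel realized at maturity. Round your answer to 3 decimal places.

$0.248 per bushel

Fair futures: F* = S·e^(carry·T), with carry = (r + u) = 0.0371 + 0.0381 = 0.0752
F* = 6.217 · e^(0.0752 × 11/12) = 6.217 · e^0.068933 = 6.217 × 1.071364 = $6.6607
Market $6.909 > fair $6.6607: forward overpriced → cash-and-carry (buy spot, short the forward).
At maturity, profit = |F_mkt − F*| = |6.909 − 6.6607| = $0.248 per bushel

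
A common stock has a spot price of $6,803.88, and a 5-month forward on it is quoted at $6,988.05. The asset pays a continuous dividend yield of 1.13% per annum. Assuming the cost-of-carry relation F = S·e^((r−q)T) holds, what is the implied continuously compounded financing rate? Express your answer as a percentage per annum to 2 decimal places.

7.54%

From F = S·e^((r−q)T): (r − q) = ln(F/S)/T
ln(6988.05/6803.88) = ln(1.027068) = 0.026708
(r − q) = 0.026708 / (5/12) = 0.064099
r = ln(F/S)/T + q = 0.064099 + 0.0113 = 0.075399
r = 7.54%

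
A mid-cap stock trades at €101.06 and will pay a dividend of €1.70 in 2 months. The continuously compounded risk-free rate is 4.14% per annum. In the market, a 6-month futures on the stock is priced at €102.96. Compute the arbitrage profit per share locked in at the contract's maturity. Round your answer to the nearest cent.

PV(dividends) I = 1.70·e^(−0.0414·2/12) = 1.6883
Fair futures F* = (S − I)·e^(rT) = (101.06 − 1.6883)·e^0.020700 = 99.3717 × 1.020916 = 101.4502
Market €102.96 > fair 101.4502: forward overpriced → cash-and-carry (borrow at r, buy the stock and collect the dividends, short the forward).
Profit at T = |F_mkt − F*| = |102.96 − 101.4502| = €1.51 per share

€1.51 per share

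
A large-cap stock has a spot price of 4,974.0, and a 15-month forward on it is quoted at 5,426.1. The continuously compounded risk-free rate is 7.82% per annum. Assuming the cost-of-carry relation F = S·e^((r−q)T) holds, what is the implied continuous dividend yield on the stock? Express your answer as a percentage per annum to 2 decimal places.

From F = S·e^((r−q)T): (r − q) = ln(F/S)/T
ln(5426.1/4974.0) = ln(1.090893) = 0.086997
(r − q) = 0.086997 / (15/12) = 0.069598
q = r − ln(F/S)/T = 0.0782 − 0.069598 = 0.008602
q = 0.86%

0.86%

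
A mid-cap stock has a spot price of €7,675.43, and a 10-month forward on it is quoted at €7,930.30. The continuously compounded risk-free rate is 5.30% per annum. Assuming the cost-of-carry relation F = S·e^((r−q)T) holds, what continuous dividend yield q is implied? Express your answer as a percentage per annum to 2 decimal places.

1.38%

From F = S·e^((r−q)T): (r − q) = ln(F/S)/T
ln(7930.30/7675.43) = ln(1.033206) = 0.032667
(r − q) = 0.032667 / (10/12) = 0.039200
q = r − ln(F/S)/T = 0.0530 − 0.039200 = 0.013800
q = 1.38%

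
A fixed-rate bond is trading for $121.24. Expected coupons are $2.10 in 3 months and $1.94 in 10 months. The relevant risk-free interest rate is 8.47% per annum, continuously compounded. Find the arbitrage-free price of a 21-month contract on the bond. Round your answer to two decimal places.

PV(coupons) I = 2.10·e^(−0.0847·3/12) + 1.94·e^(−0.0847·10/12)
I = 2.0560 + 1.8078 = 3.8638
F = (S − I)·e^(rT) = (121.24 − 3.8638) · e^(0.0847·21/12)
= 117.3762 · e^0.148225 = 117.3762 × 1.159774 = $136.13

$136.13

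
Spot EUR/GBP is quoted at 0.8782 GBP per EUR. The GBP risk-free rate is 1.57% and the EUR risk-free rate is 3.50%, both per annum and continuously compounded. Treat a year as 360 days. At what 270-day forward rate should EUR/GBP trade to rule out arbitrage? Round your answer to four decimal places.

0.8656

F = S·e^((r_GBP − r_EUR)T) = 0.8782 · e^((0.0157 − 0.0350) × 270/360)
= 0.8782 · e^-0.014475 = 0.8782 × 0.985629
F = 0.8656 GBP per EUR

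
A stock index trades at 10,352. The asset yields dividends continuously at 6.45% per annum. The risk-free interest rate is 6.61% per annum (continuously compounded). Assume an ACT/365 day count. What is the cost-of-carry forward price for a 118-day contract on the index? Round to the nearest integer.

F = S·e^((r − q)T) = 10352 · e^((0.0661 − 0.0645) × 118/365)
= 10352 · e^0.000517 = 10352 × 1.000517
F = 10,357

10,357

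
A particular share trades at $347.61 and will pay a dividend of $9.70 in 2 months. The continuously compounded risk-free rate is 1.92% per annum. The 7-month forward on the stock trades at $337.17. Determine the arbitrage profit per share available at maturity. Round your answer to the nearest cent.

$4.58 per share

PV(dividends) I = 9.70·e^(−0.0192·2/12) = 9.6690
Fair forward F* = (S − I)·e^(rT) = (347.61 − 9.6690)·e^0.011200 = 337.9410 × 1.011263 = 341.7472
Market $337.17 < fair 341.7472: forward underpriced → reverse cash-and-carry (short the stock, invest proceeds at r, pay the dividends, go long the forward).
Profit at T = |F_mkt − F*| = |337.17 − 341.7472| = $4.58 per share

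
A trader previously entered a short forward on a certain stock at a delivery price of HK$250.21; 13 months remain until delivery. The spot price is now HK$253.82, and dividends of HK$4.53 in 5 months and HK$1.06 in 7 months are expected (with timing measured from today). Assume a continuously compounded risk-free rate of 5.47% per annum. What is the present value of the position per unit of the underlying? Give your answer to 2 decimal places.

PV(remaining dividends) I = 4.53·e^(−0.0547·5/12) + 1.06·e^(−0.0547·7/12) = 5.4546
Current forward F = (S − I)·e^(rT) = (253.82 − 5.4546)·e^(0.0547·13/12) = 248.3654 × 1.061049 = 263.5279
Value (long) = (F − K)·e^(−rT) = (263.5279 − 250.21) × 0.942463 = 12.5516
Short position value = −(long value) = -HK$12.55

-HK$12.55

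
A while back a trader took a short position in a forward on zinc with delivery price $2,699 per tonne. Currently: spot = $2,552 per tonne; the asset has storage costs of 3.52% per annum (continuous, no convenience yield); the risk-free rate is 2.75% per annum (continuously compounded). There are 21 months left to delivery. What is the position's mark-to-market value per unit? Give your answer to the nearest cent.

-$141.96 per tonne

Current fair forward for the remaining 21 months: F = S·e^((r + u)·T), (r + u) = 0.0275 + 0.0352 = 0.0627
F = 2552 · e^(0.0627 × 21/12) = 2552 × 1.11597114 = 2847.9583
Value of long forward = (F − K)·e^(−rT) = (2847.9583 − 2699) · e^(−0.0275·21/12)
= 148.9583 × 0.95301465 = 141.96
Short position value = −(long value) = -$141.96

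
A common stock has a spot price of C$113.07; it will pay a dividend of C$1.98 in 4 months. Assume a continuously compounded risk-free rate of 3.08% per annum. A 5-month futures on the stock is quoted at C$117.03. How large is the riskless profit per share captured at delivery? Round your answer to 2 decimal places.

PV(dividends) I = 1.98·e^(−0.0308·4/12) = 1.9598
Fair futures F* = (S − I)·e^(rT) = (113.07 − 1.9598)·e^0.012833 = 111.1102 × 1.012916 = 112.5453
Market C$117.03 > fair 112.5453: forward overpriced → cash-and-carry (borrow at r, buy the stock and collect the dividends, short the forward).
Profit at T = |F_mkt − F*| = |117.03 − 112.5453| = C$4.48 per share

C$4.48 per share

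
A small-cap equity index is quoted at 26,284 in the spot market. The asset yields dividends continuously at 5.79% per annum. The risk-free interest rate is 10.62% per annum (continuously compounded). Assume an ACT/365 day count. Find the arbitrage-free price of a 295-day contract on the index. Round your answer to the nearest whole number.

F = S·e^((r − q)T) = 26284 · e^((0.1062 − 0.0579) × 295/365)
= 26284 · e^0.039037 = 26284 × 1.039809
F = 27,330

27,330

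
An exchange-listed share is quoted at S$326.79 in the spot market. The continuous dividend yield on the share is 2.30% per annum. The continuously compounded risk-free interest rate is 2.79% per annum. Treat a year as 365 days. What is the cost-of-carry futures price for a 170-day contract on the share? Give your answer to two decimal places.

S$327.54

F = S·e^((r − q)T) = 326.79 · e^((0.0279 − 0.0230) × 170/365)
= 326.79 · e^0.002282 = 326.79 × 1.002285
F = S$327.54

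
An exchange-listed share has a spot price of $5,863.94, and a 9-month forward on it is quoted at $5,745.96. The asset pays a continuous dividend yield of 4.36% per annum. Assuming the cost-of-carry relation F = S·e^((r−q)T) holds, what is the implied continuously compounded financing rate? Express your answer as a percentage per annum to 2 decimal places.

1.65%

From F = S·e^((r−q)T): (r − q) = ln(F/S)/T
ln(5745.96/5863.94) = ln(0.979880) = -0.020325
(r − q) = -0.020325 / (9/12) = -0.027100
r = ln(F/S)/T + q = -0.027100 + 0.0436 = 0.016500
r = 1.65%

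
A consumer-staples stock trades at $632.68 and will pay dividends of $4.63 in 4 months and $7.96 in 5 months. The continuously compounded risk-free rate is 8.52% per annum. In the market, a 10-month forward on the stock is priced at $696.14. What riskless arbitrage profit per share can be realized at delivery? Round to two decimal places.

PV(dividends) I = 4.63·e^(−0.0852·4/12) + 7.96·e^(−0.0852·5/12) = 12.1827
Fair forward F* = (S − I)·e^(rT) = (632.68 − 12.1827)·e^0.071000 = 620.4973 × 1.073581 = 666.1541
Market $696.14 > fair 666.1541: forward overpriced → cash-and-carry (borrow at r, buy the stock and collect the dividends, short the forward).
Profit at T = |F_mkt − F*| = |696.14 − 666.1541| = $29.99 per share

$29.99 per share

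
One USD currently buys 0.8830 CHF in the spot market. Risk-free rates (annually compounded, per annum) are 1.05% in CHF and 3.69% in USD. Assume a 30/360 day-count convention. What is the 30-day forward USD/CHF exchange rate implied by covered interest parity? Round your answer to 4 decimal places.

0.8811

By covered interest parity, F = S · (1+r_CHF)^T / (1+r_USD)^T
= 0.8830 × 1.000871 / 1.003024 = 0.8830 × 0.997853
F = 0.8811 CHF per USD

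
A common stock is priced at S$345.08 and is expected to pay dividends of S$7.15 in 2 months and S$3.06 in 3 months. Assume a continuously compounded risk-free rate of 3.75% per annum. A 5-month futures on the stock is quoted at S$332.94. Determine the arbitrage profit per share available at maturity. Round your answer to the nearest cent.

PV(dividends) I = 7.15·e^(−0.0375·2/12) + 3.06·e^(−0.0375·3/12) = 10.1369
Fair futures F* = (S − I)·e^(rT) = (345.08 − 10.1369)·e^0.015625 = 334.9431 × 1.015748 = 340.2178
Market S$332.94 < fair 340.2178: forward underpriced → reverse cash-and-carry (short the stock, invest proceeds at r, pay the dividends, go long the forward).
Profit at T = |F_mkt − F*| = |332.94 − 340.2178| = S$7.28 per share

S$7.28 per share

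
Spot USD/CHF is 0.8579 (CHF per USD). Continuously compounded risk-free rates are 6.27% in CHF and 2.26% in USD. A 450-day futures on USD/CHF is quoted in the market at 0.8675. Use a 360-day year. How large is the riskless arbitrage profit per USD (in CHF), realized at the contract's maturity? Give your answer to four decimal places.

Fair futures: F* = S·e^(carry·T), with carry = (r_CHF − r_USD) = 0.0627 − 0.0226 = 0.0401
F* = 0.8579 · e^(0.0401 × 450/360) = 0.8579 · e^0.050125 = 0.8579 × 1.051403 = 0.9020
Market 0.8675 < fair 0.9020: forward underpriced → reverse cash-and-carry (short spot, go long the forward).
At maturity, profit = |F_mkt − F*| = |0.8675 − 0.9020| = 0.0345 per USD (in CHF)

0.0345 per USD (in CHF)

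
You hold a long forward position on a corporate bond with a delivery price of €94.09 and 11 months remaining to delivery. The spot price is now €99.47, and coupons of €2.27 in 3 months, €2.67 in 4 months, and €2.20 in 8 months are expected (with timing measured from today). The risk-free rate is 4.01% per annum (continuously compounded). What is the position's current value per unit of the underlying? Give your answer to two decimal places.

PV(remaining coupons) I = 2.27·e^(−0.0401·3/12) + 2.67·e^(−0.0401·4/12) + 2.20·e^(−0.0401·8/12) = 7.0239
Current forward F = (S − I)·e^(rT) = (99.47 − 7.0239)·e^(0.0401·11/12) = 92.4461 × 1.037442 = 95.9075
Value (long) = (F − K)·e^(−rT) = (95.9075 − 94.09) × 0.963909 = 1.7519
Value = €1.75

€1.75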